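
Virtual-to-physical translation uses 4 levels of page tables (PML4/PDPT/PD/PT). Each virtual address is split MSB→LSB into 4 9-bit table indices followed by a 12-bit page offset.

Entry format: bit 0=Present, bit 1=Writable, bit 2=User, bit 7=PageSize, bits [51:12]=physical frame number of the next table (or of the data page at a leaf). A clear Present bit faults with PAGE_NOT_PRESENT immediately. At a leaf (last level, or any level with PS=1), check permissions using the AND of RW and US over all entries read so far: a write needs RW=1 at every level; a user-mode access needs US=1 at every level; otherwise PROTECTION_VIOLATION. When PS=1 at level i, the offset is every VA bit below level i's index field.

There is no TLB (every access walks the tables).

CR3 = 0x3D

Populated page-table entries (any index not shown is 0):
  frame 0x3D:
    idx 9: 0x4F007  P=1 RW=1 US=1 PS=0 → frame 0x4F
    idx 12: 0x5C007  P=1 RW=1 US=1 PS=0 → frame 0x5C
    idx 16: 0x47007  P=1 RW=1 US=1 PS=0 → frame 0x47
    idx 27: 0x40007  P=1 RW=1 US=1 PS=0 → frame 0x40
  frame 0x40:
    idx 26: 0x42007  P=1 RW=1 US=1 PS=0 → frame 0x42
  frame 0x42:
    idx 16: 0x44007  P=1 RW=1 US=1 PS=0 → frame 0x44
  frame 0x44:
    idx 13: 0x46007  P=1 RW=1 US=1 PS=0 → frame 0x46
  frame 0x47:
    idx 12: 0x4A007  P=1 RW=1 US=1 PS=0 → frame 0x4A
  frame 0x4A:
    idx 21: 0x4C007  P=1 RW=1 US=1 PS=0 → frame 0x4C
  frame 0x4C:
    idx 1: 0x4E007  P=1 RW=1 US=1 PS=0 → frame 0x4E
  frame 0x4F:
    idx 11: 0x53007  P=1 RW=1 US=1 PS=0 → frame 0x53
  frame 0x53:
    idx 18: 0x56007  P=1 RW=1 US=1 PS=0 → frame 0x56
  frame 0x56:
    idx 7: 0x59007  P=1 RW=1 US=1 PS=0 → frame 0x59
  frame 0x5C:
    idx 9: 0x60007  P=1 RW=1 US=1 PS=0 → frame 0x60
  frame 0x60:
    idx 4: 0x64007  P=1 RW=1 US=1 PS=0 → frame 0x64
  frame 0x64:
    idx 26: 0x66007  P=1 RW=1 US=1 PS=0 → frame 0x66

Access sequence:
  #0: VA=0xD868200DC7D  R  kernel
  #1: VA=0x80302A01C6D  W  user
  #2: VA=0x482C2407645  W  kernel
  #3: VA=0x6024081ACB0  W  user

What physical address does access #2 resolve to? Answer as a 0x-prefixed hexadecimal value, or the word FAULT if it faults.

Trace:
#0 VA=0xD868200DC7D (r,kernel):
  L0 @0x3D[27] → 0x40007  P=1,RW=1,US=1,PS=0
  L1 @0x40[26] → 0x42007  P=1,RW=1,US=1,PS=0
  L2 @0x42[16] → 0x44007  P=1,RW=1,US=1,PS=0
  L3 @0x44[13] → 0x46007  P=1,RW=1,US=1,PS=0
  ✓ 0x46C7D  — 4 lookups
#1 VA=0x80302A01C6D (w,user):
  L0 @0x3D[16] → 0x47007  P=1,RW=1,US=1,PS=0
  L1 @0x47[12] → 0x4A007  P=1,RW=1,US=1,PS=0
  L2 @0x4A[21] → 0x4C007  P=1,RW=1,US=1,PS=0
  L3 @0x4C[1] → 0x4E007  P=1,RW=1,US=1,PS=0
  ✓ 0x4EC6D  — 4 lookups
#2 VA=0x482C2407645 (w,kernel):
  L0 @0x3D[9] → 0x4F007  P=1,RW=1,US=1,PS=0
  L1 @0x4F[11] → 0x53007  P=1,RW=1,US=1,PS=0
  L2 @0x53[18] → 0x56007  P=1,RW=1,US=1,PS=0
  L3 @0x56[7] → 0x59007  P=1,RW=1,US=1,PS=0
  ✓ 0x59645  — 4 lookups
#3 VA=0x6024081ACB0 (w,user):
  L0 @0x3D[12] → 0x5C007  P=1,RW=1,US=1,PS=0
  L1 @0x5C[9] → 0x60007  P=1,RW=1,US=1,PS=0
  L2 @0x60[4] → 0x64007  P=1,RW=1,US=1,PS=0
  L3 @0x64[26] → 0x66007  P=1,RW=1,US=1,PS=0
  ✓ 0x66CB0  — 4 lookups

Access #2 PA: 0x59645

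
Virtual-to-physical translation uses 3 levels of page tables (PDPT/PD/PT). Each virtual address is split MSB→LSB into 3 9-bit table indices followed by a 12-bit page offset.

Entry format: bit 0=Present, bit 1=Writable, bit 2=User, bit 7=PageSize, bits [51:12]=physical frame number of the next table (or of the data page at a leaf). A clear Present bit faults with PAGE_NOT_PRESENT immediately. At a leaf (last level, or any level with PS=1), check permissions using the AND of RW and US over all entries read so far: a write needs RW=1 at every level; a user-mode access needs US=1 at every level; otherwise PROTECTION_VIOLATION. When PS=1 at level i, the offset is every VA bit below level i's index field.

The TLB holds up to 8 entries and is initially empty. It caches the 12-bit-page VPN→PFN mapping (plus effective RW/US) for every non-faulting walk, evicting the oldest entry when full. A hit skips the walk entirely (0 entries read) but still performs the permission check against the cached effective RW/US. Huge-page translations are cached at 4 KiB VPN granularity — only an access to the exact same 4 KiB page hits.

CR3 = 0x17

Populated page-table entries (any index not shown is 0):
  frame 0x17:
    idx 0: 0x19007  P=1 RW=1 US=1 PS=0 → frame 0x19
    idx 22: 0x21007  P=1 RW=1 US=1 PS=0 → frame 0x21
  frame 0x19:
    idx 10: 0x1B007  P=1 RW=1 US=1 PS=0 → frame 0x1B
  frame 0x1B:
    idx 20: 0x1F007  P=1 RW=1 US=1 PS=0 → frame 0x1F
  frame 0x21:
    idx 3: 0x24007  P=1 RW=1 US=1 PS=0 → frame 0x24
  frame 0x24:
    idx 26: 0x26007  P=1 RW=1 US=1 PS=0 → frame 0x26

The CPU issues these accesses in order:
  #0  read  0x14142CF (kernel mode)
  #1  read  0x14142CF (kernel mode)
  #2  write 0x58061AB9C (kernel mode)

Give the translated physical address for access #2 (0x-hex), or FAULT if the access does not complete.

Walk each access:
#0 VA=0x14142CF (r,kernel):
  lvl0: tbl 0x17, slot 0 ⇒ 0x19007 (P1/RW1/US1/PS0)
  lvl1: tbl 0x19, slot 10 ⇒ 0x1B007 (P1/RW1/US1/PS0)
  lvl2: tbl 0x1B, slot 20 ⇒ 0x1F007 (P1/RW1/US1/PS0)
  → PA=0x1F2CF  (3 entries read)
#1 VA=0x14142CF (r,kernel):
  TLB hit vpn=0x1414 → PA=0x1F2CF
#2 VA=0x58061AB9C (w,kernel):
  lvl0: tbl 0x17, slot 22 ⇒ 0x21007 (P1/RW1/US1/PS0)
  lvl1: tbl 0x21, slot 3 ⇒ 0x24007 (P1/RW1/US1/PS0)
  lvl2: tbl 0x24, slot 26 ⇒ 0x26007 (P1/RW1/US1/PS0)
  → PA=0x26B9C  (3 entries read)

Access #2 PA: 0x26B9C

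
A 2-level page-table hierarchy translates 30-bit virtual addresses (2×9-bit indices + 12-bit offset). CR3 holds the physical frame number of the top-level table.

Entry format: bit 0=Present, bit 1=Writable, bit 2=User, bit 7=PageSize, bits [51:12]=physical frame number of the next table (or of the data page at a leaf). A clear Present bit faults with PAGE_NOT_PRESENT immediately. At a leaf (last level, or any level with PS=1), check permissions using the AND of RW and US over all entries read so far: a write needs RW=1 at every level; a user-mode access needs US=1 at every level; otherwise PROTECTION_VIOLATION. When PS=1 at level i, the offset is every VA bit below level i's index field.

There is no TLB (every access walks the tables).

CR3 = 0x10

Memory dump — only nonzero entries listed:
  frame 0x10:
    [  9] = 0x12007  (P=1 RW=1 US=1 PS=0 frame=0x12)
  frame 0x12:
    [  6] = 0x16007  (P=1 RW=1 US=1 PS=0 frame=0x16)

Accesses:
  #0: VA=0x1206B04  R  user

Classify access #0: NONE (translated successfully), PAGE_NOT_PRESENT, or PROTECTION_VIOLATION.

Trace:
#0 VA=0x1206B04 (r,user):
  [0] read 0x10 idx=9: raw=0x12007 flags P=1 W=1 U=1 S=0
  [1] read 0x12 idx=6: raw=0x16007 flags P=1 W=1 U=1 S=0
  → PA=0x16B04  (2 entries read)

Access #0 fault: NONE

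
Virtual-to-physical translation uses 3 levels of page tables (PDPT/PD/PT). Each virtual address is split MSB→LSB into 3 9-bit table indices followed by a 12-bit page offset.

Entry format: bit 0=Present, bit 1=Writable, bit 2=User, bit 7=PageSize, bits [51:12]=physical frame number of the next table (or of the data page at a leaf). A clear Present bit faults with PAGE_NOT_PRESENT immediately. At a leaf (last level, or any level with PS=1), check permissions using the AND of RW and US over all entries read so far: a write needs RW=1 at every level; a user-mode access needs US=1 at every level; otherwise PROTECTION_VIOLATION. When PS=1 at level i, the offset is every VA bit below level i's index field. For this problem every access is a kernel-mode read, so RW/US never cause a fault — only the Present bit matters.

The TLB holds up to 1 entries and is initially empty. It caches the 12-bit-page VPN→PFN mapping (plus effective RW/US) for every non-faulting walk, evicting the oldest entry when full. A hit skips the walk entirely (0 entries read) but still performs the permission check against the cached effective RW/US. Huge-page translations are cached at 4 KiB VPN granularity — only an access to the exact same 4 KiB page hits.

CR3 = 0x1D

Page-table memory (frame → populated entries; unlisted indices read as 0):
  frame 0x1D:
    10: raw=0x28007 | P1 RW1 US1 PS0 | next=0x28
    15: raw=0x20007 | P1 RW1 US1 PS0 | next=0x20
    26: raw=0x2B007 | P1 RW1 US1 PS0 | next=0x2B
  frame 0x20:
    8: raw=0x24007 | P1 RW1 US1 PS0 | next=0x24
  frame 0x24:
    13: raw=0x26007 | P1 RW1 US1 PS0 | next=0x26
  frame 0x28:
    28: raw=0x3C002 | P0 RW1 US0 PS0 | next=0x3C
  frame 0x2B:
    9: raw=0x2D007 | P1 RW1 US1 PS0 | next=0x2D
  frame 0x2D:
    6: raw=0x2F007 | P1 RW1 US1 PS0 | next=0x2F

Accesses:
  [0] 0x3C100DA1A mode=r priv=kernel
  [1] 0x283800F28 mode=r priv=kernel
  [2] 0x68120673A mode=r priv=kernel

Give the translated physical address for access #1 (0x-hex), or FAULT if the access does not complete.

Per-access translation:
#0 VA=0x3C100DA1A (r,kernel):
  L0: frame=0x1D idx=15 entry=0x20007 [P=1 RW=1 US=1 PS=0]
  L1: frame=0x20 idx=8 entry=0x24007 [P=1 RW=1 US=1 PS=0]
  L2: frame=0x24 idx=13 entry=0x26007 [P=1 RW=1 US=1 PS=0]
  ✓ 0x26A1A  — 3 lookups
#1 VA=0x283800F28 (r,kernel):
  L0: frame=0x1D idx=10 entry=0x28007 [P=1 RW=1 US=1 PS=0]
  L1: frame=0x28 idx=28 entry=0x3C002 [P=0 RW=1 US=0 PS=0]
  → PAGE_NOT_PRESENT  (2 entries read)
#2 VA=0x68120673A (r,kernel):
  L0: frame=0x1D idx=26 entry=0x2B007 [P=1 RW=1 US=1 PS=0]
  L1: frame=0x2B idx=9 entry=0x2D007 [P=1 RW=1 US=1 PS=0]
  L2: frame=0x2D idx=6 entry=0x2F007 [P=1 RW=1 US=1 PS=0]
  ✓ 0x2F73A  — 3 lookups

Access #1 PA: FAULT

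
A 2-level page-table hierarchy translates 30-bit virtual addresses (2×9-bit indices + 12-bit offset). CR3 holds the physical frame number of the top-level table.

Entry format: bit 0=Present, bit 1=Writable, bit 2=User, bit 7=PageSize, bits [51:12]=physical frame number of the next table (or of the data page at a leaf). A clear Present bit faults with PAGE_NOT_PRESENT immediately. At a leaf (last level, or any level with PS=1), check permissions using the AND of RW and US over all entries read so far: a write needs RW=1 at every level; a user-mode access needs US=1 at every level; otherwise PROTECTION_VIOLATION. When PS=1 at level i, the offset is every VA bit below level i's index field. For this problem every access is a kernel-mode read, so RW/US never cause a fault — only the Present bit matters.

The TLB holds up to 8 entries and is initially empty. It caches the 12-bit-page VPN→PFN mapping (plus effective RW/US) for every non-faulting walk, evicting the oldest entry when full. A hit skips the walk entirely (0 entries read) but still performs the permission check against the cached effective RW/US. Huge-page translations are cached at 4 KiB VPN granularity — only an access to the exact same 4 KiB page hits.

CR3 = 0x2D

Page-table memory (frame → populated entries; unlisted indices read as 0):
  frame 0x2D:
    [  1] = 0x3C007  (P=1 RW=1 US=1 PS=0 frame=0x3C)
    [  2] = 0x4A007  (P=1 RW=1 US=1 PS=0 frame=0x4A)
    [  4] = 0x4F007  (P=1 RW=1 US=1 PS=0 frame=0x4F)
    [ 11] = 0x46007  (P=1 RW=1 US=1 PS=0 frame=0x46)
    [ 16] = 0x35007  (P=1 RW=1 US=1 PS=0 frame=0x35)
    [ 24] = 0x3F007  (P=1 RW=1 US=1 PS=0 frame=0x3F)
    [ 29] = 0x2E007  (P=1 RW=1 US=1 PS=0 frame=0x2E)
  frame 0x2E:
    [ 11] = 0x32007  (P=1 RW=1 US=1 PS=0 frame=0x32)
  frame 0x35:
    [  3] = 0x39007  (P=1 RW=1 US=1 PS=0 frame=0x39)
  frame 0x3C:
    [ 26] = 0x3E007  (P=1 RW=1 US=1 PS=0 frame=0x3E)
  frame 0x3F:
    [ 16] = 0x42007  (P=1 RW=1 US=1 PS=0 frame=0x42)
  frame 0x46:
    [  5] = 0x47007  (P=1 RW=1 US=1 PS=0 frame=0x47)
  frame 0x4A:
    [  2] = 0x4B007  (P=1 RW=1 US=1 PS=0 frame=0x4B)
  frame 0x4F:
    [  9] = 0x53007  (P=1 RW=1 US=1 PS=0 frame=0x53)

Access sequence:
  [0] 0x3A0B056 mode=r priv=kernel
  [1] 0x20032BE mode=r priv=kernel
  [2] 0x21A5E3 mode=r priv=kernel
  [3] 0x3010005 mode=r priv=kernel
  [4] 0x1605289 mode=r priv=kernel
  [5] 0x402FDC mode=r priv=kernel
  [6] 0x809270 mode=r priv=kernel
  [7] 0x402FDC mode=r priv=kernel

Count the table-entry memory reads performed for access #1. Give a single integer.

Walk each access:
#0 VA=0x3A0B056 (r,kernel):
  lvl0: tbl 0x2D, slot 29 ⇒ 0x2E007 (P1/RW1/US1/PS0)
  lvl1: tbl 0x2E, slot 11 ⇒ 0x32007 (P1/RW1/US1/PS0)
  ⇒ phys 0x32056  [2 reads]
#1 VA=0x20032BE (r,kernel):
  lvl0: tbl 0x2D, slot 16 ⇒ 0x35007 (P1/RW1/US1/PS0)
  lvl1: tbl 0x35, slot 3 ⇒ 0x39007 (P1/RW1/US1/PS0)
  ⇒ phys 0x392BE  [2 reads]
#2 VA=0x21A5E3 (r,kernel):
  lvl0: tbl 0x2D, slot 1 ⇒ 0x3C007 (P1/RW1/US1/PS0)
  lvl1: tbl 0x3C, slot 26 ⇒ 0x3E007 (P1/RW1/US1/PS0)
  ⇒ phys 0x3E5E3  [2 reads]
#3 VA=0x3010005 (r,kernel):
  lvl0: tbl 0x2D, slot 24 ⇒ 0x3F007 (P1/RW1/US1/PS0)
  lvl1: tbl 0x3F, slot 16 ⇒ 0x42007 (P1/RW1/US1/PS0)
  ⇒ phys 0x42005  [2 reads]
#4 VA=0x1605289 (r,kernel):
  lvl0: tbl 0x2D, slot 11 ⇒ 0x46007 (P1/RW1/US1/PS0)
  lvl1: tbl 0x46, slot 5 ⇒ 0x47007 (P1/RW1/US1/PS0)
  ⇒ phys 0x47289  [2 reads]
#5 VA=0x402FDC (r,kernel):
  lvl0: tbl 0x2D, slot 2 ⇒ 0x4A007 (P1/RW1/US1/PS0)
  lvl1: tbl 0x4A, slot 2 ⇒ 0x4B007 (P1/RW1/US1/PS0)
  ⇒ phys 0x4BFDC  [2 reads]
#6 VA=0x809270 (r,kernel):
  lvl0: tbl 0x2D, slot 4 ⇒ 0x4F007 (P1/RW1/US1/PS0)
  lvl1: tbl 0x4F, slot 9 ⇒ 0x53007 (P1/RW1/US1/PS0)
  ⇒ phys 0x53270  [2 reads]
#7 VA=0x402FDC (r,kernel):
  TLB hit vpn=0x402 → PA=0x4BFDC

Entries read for #1: 2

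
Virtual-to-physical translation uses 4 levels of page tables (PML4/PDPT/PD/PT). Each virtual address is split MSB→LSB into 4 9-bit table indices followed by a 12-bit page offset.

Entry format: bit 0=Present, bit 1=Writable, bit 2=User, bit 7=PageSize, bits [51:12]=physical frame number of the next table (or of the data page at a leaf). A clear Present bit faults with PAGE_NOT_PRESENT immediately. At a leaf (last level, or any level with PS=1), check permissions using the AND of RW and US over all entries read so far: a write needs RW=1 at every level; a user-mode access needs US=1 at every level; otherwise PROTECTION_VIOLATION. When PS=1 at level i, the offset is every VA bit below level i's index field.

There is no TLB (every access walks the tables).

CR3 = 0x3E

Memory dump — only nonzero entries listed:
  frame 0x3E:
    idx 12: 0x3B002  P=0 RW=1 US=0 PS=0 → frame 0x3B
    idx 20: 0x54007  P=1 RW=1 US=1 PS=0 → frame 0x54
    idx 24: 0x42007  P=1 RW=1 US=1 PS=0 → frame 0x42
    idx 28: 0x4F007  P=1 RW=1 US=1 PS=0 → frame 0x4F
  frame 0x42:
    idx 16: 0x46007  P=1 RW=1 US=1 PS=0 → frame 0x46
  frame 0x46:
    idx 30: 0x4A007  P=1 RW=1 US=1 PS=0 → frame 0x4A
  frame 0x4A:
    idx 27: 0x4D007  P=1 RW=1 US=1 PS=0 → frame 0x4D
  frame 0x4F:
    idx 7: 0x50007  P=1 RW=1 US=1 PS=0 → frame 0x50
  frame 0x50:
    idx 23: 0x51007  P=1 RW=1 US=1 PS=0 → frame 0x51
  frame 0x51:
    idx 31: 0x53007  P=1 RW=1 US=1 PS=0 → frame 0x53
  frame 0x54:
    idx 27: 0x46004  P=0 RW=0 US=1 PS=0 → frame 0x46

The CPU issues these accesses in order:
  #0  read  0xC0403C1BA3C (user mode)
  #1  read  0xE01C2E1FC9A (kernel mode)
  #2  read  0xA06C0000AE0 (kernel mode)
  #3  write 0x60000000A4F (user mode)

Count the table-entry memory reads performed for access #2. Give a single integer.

Per-access translation:
#0 VA=0xC0403C1BA3C (r,user):
  [0] read 0x3E idx=24: raw=0x42007 flags P=1 W=1 U=1 S=0
  [1] read 0x42 idx=16: raw=0x46007 flags P=1 W=1 U=1 S=0
  [2] read 0x46 idx=30: raw=0x4A007 flags P=1 W=1 U=1 S=0
  [3] read 0x4A idx=27: raw=0x4D007 flags P=1 W=1 U=1 S=0
  ⇒ phys 0x4DA3C  [4 reads]
#1 VA=0xE01C2E1FC9A (r,kernel):
  [0] read 0x3E idx=28: raw=0x4F007 flags P=1 W=1 U=1 S=0
  [1] read 0x4F idx=7: raw=0x50007 flags P=1 W=1 U=1 S=0
  [2] read 0x50 idx=23: raw=0x51007 flags P=1 W=1 U=1 S=0
  [3] read 0x51 idx=31: raw=0x53007 flags P=1 W=1 U=1 S=0
  ⇒ phys 0x53C9A  [4 reads]
#2 VA=0xA06C0000AE0 (r,kernel):
  [0] read 0x3E idx=20: raw=0x54007 flags P=1 W=1 U=1 S=0
  [1] read 0x54 idx=27: raw=0x46004 flags P=0 W=0 U=1 S=0
  ✗ PAGE_NOT_PRESENT  [2 reads]
#3 VA=0x60000000A4F (w,user):
  [0] read 0x3E idx=12: raw=0x3B002 flags P=0 W=1 U=0 S=0
  ✗ PAGE_NOT_PRESENT  [1 reads]

Entries read for #2: 2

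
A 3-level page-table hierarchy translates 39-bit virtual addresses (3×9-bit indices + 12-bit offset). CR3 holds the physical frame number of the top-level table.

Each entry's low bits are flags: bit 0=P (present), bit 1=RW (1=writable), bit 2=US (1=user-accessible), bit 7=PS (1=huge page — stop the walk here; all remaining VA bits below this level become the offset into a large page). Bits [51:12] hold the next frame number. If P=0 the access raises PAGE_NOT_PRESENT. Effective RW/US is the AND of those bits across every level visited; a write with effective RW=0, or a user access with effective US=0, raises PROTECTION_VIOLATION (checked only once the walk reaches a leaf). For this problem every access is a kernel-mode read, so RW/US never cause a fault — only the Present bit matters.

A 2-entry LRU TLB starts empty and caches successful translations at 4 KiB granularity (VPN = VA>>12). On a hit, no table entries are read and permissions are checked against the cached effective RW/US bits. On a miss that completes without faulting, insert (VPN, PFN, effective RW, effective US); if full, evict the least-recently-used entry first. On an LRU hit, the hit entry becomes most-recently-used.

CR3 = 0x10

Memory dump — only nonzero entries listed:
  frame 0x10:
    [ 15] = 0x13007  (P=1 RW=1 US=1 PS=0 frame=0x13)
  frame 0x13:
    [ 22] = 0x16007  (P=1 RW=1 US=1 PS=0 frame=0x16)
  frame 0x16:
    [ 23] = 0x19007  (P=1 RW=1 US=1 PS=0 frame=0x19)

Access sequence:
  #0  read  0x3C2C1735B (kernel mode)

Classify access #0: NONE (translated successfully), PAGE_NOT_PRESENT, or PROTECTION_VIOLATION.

Walk each access:
#0 VA=0x3C2C1735B (r,kernel):
  [0] read 0x10 idx=15: raw=0x13007 flags P=1 W=1 U=1 S=0
  [1] read 0x13 idx=22: raw=0x16007 flags P=1 W=1 U=1 S=0
  [2] read 0x16 idx=23: raw=0x19007 flags P=1 W=1 U=1 S=0
  → PA=0x1935B  (3 entries read)

Access #0 fault: NONE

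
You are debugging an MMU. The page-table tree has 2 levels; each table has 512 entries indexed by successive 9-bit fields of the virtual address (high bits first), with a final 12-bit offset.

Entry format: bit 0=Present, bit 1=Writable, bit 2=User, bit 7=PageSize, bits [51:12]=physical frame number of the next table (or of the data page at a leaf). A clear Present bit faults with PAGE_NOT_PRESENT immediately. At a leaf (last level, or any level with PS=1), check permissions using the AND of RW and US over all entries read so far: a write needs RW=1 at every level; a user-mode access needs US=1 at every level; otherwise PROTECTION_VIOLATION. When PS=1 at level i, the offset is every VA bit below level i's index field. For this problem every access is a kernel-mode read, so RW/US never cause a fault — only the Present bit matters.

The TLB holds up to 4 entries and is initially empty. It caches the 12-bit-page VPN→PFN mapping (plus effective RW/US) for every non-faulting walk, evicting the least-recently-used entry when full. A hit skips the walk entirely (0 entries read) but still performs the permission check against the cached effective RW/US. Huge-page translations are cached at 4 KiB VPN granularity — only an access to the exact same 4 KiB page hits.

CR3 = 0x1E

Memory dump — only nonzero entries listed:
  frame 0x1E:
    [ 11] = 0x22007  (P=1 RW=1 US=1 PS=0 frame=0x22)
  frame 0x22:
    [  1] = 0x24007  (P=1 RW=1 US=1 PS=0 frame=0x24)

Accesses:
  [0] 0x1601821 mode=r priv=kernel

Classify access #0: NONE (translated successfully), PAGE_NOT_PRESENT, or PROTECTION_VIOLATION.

Per-access translation:
#0 VA=0x1601821 (r,kernel):
  L0 @0x1E[11] → 0x22007  P=1,RW=1,US=1,PS=0
  L1 @0x22[1] → 0x24007  P=1,RW=1,US=1,PS=0
  → PA=0x24821  (2 entries read)

Access #0 fault: NONE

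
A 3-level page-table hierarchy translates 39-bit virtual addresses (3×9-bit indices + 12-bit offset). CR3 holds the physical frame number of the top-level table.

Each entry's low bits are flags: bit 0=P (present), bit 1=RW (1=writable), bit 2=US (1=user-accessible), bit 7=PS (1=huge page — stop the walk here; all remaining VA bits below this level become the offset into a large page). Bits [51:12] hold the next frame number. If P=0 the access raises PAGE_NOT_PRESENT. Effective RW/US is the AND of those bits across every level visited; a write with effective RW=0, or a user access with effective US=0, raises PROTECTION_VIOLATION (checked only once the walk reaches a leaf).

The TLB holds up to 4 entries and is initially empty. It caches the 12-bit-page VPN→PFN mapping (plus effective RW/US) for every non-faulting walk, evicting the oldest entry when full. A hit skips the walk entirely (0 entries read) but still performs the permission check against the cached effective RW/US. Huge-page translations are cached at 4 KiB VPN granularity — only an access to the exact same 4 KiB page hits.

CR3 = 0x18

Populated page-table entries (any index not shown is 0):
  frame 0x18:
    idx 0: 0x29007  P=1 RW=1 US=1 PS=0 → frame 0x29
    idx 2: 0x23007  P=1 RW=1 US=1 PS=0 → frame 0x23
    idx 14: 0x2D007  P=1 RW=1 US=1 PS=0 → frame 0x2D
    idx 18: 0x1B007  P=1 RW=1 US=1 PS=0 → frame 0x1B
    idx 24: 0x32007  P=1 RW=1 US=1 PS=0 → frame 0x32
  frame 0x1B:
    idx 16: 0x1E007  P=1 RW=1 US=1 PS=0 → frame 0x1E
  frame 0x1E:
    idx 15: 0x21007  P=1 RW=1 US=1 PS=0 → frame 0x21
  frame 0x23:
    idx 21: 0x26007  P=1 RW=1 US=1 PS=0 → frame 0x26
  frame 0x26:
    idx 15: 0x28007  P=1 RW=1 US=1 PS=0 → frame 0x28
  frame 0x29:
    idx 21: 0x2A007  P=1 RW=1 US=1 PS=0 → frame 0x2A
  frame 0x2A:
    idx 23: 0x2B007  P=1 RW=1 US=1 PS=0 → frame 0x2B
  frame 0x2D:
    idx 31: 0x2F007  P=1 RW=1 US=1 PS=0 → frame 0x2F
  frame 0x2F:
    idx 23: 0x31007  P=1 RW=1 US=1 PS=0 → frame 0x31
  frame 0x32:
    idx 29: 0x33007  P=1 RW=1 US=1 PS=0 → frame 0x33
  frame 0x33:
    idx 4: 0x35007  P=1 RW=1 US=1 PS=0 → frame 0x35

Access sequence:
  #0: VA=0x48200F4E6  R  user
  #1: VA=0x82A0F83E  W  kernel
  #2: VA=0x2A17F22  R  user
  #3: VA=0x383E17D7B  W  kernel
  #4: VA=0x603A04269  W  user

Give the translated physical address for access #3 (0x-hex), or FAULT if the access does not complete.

Trace:
#0 VA=0x48200F4E6 (r,user):
  L0 @0x18[18] → 0x1B007  P=1,RW=1,US=1,PS=0
  L1 @0x1B[16] → 0x1E007  P=1,RW=1,US=1,PS=0
  L2 @0x1E[15] → 0x21007  P=1,RW=1,US=1,PS=0
  ✓ 0x214E6  — 3 lookups
#1 VA=0x82A0F83E (w,kernel):
  L0 @0x18[2] → 0x23007  P=1,RW=1,US=1,PS=0
  L1 @0x23[21] → 0x26007  P=1,RW=1,US=1,PS=0
  L2 @0x26[15] → 0x28007  P=1,RW=1,US=1,PS=0
  ✓ 0x2883E  — 3 lookups
#2 VA=0x2A17F22 (r,user):
  L0 @0x18[0] → 0x29007  P=1,RW=1,US=1,PS=0
  L1 @0x29[21] → 0x2A007  P=1,RW=1,US=1,PS=0
  L2 @0x2A[23] → 0x2B007  P=1,RW=1,US=1,PS=0
  ✓ 0x2BF22  — 3 lookups
#3 VA=0x383E17D7B (w,kernel):
  L0 @0x18[14] → 0x2D007  P=1,RW=1,US=1,PS=0
  L1 @0x2D[31] → 0x2F007  P=1,RW=1,US=1,PS=0
  L2 @0x2F[23] → 0x31007  P=1,RW=1,US=1,PS=0
  ✓ 0x31D7B  — 3 lookups
#4 VA=0x603A04269 (w,user):
  L0 @0x18[24] → 0x32007  P=1,RW=1,US=1,PS=0
  L1 @0x32[29] → 0x33007  P=1,RW=1,US=1,PS=0
  L2 @0x33[4] → 0x35007  P=1,RW=1,US=1,PS=0
  ✓ 0x35269  — 3 lookups

Access #3 PA: 0x31D7B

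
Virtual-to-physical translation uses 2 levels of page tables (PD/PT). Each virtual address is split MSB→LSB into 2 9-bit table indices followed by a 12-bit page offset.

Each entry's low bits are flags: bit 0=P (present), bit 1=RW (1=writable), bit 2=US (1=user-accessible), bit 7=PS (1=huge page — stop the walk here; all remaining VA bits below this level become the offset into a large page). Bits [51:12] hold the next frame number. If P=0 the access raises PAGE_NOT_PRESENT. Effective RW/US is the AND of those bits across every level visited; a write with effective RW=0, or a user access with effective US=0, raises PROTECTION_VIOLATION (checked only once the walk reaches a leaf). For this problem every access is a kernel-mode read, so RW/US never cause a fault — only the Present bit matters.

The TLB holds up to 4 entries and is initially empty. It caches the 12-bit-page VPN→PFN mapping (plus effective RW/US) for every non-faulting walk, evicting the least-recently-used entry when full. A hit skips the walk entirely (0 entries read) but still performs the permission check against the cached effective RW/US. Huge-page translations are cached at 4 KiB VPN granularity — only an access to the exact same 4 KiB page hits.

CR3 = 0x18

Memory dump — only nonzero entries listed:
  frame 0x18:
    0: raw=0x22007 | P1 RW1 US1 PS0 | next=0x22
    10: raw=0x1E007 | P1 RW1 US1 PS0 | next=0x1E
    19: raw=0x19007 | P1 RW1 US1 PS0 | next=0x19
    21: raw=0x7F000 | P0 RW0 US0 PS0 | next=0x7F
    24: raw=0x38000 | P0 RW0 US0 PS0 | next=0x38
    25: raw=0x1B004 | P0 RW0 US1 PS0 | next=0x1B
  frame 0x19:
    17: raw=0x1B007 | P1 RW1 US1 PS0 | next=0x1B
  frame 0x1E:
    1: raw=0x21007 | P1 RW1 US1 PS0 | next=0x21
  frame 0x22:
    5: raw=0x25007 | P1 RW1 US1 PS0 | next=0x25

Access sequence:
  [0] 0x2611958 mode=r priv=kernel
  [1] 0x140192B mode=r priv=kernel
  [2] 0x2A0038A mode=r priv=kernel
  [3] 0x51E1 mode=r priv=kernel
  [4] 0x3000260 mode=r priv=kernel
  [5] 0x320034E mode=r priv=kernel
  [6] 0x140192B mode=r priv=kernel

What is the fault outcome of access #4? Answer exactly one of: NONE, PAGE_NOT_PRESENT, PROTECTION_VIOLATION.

Trace:
#0 VA=0x2611958 (r,kernel):
  L0 @0x18[19] → 0x19007  P=1,RW=1,US=1,PS=0
  L1 @0x19[17] → 0x1B007  P=1,RW=1,US=1,PS=0
  ⇒ phys 0x1B958  [2 reads]
#1 VA=0x140192B (r,kernel):
  L0 @0x18[10] → 0x1E007  P=1,RW=1,US=1,PS=0
  L1 @0x1E[1] → 0x21007  P=1,RW=1,US=1,PS=0
  ⇒ phys 0x2192B  [2 reads]
#2 VA=0x2A0038A (r,kernel):
  L0 @0x18[21] → 0x7F000  P=0,RW=0,US=0,PS=0
  ✗ PAGE_NOT_PRESENT  [1 reads]
#3 VA=0x51E1 (r,kernel):
  L0 @0x18[0] → 0x22007  P=1,RW=1,US=1,PS=0
  L1 @0x22[5] → 0x25007  P=1,RW=1,US=1,PS=0
  ⇒ phys 0x251E1  [2 reads]
#4 VA=0x3000260 (r,kernel):
  L0 @0x18[24] → 0x38000  P=0,RW=0,US=0,PS=0
  ✗ PAGE_NOT_PRESENT  [1 reads]
#5 VA=0x320034E (r,kernel):
  L0 @0x18[25] → 0x1B004  P=0,RW=0,US=1,PS=0
  ✗ PAGE_NOT_PRESENT  [1 reads]
#6 VA=0x140192B (r,kernel):
  TLB hit vpn=0x1401 → PA=0x2192B

Access #4 fault: PAGE_NOT_PRESENT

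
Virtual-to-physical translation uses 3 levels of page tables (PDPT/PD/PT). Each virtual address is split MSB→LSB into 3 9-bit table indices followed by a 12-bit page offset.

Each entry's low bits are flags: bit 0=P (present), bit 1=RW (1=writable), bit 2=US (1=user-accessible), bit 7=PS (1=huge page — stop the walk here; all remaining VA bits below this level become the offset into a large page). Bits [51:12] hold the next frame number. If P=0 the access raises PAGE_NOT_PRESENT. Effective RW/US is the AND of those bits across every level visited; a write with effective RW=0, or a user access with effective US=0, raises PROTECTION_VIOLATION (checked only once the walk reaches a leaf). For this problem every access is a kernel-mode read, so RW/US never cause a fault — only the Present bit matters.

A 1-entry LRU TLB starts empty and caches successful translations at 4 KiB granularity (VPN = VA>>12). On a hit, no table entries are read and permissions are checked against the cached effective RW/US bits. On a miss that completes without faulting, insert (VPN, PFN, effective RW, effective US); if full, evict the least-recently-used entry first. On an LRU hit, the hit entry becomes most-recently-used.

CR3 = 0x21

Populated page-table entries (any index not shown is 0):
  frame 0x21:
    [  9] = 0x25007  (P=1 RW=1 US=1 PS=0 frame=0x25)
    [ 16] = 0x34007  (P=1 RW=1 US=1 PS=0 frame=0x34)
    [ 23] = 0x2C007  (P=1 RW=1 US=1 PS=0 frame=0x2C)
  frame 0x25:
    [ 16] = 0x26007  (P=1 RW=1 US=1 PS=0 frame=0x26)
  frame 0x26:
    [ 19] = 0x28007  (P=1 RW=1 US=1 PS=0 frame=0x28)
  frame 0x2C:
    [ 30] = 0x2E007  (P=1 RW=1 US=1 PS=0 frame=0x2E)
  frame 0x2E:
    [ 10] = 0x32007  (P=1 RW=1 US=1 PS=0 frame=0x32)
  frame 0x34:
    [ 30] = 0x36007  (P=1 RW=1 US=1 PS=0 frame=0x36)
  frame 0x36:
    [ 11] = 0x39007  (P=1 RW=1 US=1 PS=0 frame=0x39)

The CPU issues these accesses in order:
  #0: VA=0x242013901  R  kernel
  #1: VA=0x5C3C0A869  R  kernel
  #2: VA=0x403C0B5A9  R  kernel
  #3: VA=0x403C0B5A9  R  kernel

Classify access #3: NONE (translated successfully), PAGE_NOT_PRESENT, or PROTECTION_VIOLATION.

Walk each access:
#0 VA=0x242013901 (r,kernel):
  L0: frame=0x21 idx=9 entry=0x25007 [P=1 RW=1 US=1 PS=0]
  L1: frame=0x25 idx=16 entry=0x26007 [P=1 RW=1 US=1 PS=0]
  L2: frame=0x26 idx=19 entry=0x28007 [P=1 RW=1 US=1 PS=0]
  ⇒ phys 0x28901  [3 reads]
#1 VA=0x5C3C0A869 (r,kernel):
  L0: frame=0x21 idx=23 entry=0x2C007 [P=1 RW=1 US=1 PS=0]
  L1: frame=0x2C idx=30 entry=0x2E007 [P=1 RW=1 US=1 PS=0]
  L2: frame=0x2E idx=10 entry=0x32007 [P=1 RW=1 US=1 PS=0]
  ⇒ phys 0x32869  [3 reads]
#2 VA=0x403C0B5A9 (r,kernel):
  L0: frame=0x21 idx=16 entry=0x34007 [P=1 RW=1 US=1 PS=0]
  L1: frame=0x34 idx=30 entry=0x36007 [P=1 RW=1 US=1 PS=0]
  L2: frame=0x36 idx=11 entry=0x39007 [P=1 RW=1 US=1 PS=0]
  ⇒ phys 0x395A9  [3 reads]
#3 VA=0x403C0B5A9 (r,kernel):
  TLB hit vpn=0x403C0B → PA=0x395A9

Access #3 fault: NONE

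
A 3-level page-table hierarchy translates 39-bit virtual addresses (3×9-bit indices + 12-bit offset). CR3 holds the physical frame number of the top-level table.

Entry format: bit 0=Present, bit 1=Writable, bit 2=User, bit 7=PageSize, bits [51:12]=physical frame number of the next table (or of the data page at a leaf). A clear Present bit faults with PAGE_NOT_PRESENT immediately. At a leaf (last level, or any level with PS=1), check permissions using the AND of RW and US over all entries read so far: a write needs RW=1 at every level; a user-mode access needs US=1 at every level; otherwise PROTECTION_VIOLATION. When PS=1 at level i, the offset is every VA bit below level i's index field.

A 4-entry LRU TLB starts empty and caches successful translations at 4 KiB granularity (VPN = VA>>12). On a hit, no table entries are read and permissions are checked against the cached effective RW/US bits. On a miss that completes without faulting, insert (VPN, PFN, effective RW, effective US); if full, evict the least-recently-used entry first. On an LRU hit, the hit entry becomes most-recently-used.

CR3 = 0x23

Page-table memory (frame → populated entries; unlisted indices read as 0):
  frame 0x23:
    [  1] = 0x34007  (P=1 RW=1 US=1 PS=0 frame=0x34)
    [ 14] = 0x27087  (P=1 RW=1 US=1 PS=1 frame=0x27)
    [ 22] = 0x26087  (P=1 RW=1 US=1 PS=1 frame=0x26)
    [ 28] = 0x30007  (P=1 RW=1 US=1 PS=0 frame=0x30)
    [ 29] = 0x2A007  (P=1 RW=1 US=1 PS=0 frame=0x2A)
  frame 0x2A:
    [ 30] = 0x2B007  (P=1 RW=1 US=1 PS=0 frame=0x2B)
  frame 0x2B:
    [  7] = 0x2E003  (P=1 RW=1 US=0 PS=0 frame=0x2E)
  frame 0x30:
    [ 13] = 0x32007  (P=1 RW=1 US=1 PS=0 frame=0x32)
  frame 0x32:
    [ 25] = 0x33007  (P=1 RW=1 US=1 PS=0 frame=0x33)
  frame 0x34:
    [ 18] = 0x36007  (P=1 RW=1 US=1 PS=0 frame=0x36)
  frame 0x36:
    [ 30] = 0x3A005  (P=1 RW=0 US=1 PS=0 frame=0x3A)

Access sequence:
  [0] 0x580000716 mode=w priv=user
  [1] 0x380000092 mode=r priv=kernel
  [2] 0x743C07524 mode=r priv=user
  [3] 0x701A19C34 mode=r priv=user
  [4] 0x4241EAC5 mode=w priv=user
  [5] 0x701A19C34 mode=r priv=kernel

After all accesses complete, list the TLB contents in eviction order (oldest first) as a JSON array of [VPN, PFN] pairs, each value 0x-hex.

Walk each access:
#0 VA=0x580000716 (w,user):
  L0: frame=0x23 idx=22 entry=0x26087 [P=1 RW=1 US=1 PS=1]
  → PA=0x26716 (huge @L0)  (1 entries read)
#1 VA=0x380000092 (r,kernel):
  L0: frame=0x23 idx=14 entry=0x27087 [P=1 RW=1 US=1 PS=1]
  → PA=0x27092 (huge @L0)  (1 entries read)
#2 VA=0x743C07524 (r,user):
  L0: frame=0x23 idx=29 entry=0x2A007 [P=1 RW=1 US=1 PS=0]
  L1: frame=0x2A idx=30 entry=0x2B007 [P=1 RW=1 US=1 PS=0]
  L2: frame=0x2B idx=7 entry=0x2E003 [P=1 RW=1 US=0 PS=0]
  ✗ PROTECTION_VIOLATION  [3 reads]
#3 VA=0x701A19C34 (r,user):
  L0: frame=0x23 idx=28 entry=0x30007 [P=1 RW=1 US=1 PS=0]
  L1: frame=0x30 idx=13 entry=0x32007 [P=1 RW=1 US=1 PS=0]
  L2: frame=0x32 idx=25 entry=0x33007 [P=1 RW=1 US=1 PS=0]
  → PA=0x33C34  (3 entries read)
#4 VA=0x4241EAC5 (w,user):
  L0: frame=0x23 idx=1 entry=0x34007 [P=1 RW=1 US=1 PS=0]
  L1: frame=0x34 idx=18 entry=0x36007 [P=1 RW=1 US=1 PS=0]
  L2: frame=0x36 idx=30 entry=0x3A005 [P=1 RW=0 US=1 PS=0]
  ✗ PROTECTION_VIOLATION  [3 reads]
#5 VA=0x701A19C34 (r,kernel):
  TLB hit vpn=0x701A19 → PA=0x33C34

TLB: [["0x580000", "0x26"], ["0x380000", "0x27"], ["0x701A19", "0x33"]]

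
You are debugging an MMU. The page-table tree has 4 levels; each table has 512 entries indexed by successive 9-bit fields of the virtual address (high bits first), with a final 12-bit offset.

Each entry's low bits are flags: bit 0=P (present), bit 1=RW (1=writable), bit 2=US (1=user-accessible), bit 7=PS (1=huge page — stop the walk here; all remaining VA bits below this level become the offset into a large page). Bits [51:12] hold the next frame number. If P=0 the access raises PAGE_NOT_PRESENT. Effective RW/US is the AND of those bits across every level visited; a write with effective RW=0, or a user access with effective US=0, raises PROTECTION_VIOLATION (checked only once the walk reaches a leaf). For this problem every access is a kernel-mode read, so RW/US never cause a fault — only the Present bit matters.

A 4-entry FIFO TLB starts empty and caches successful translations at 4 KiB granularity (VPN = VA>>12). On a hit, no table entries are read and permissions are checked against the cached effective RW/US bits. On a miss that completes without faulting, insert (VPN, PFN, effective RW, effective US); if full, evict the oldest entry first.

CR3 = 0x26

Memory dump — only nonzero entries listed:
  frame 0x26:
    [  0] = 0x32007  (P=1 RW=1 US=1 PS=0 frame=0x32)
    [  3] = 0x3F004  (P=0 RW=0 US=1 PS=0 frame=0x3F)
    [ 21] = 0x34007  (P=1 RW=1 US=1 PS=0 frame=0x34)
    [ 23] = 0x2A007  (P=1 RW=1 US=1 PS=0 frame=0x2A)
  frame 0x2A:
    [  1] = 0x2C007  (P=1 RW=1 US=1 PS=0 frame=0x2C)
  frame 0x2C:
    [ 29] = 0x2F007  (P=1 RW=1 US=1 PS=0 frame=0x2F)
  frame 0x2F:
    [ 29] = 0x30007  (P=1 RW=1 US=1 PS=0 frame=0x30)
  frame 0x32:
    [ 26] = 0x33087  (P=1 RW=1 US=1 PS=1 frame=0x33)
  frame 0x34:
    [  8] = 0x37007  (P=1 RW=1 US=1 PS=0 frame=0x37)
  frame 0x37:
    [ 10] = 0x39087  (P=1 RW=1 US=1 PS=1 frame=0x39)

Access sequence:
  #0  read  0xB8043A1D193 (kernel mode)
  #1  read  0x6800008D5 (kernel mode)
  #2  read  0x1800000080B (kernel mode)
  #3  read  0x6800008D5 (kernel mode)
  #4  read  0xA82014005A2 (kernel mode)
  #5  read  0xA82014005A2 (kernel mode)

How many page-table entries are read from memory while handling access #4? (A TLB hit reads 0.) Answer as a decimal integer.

Walk each access:
#0 VA=0xB8043A1D193 (r,kernel):
  L0 @0x26[23] → 0x2A007  P=1,RW=1,US=1,PS=0
  L1 @0x2A[1] → 0x2C007  P=1,RW=1,US=1,PS=0
  L2 @0x2C[29] → 0x2F007  P=1,RW=1,US=1,PS=0
  L3 @0x2F[29] → 0x30007  P=1,RW=1,US=1,PS=0
  ⇒ phys 0x30193  [4 reads]
#1 VA=0x6800008D5 (r,kernel):
  L0 @0x26[0] → 0x32007  P=1,RW=1,US=1,PS=0
  L1 @0x32[26] → 0x33087  P=1,RW=1,US=1,PS=1
  ⇒ phys 0x338D5 (huge @L1)  [2 reads]
#2 VA=0x1800000080B (r,kernel):
  L0 @0x26[3] → 0x3F004  P=0,RW=0,US=1,PS=0
  ⇒ fault: PAGE_NOT_PRESENT  — 1 lookups
#3 VA=0x6800008D5 (r,kernel):
  TLB hit vpn=0x680000 → PA=0x338D5
#4 VA=0xA82014005A2 (r,kernel):
  L0 @0x26[21] → 0x34007  P=1,RW=1,US=1,PS=0
  L1 @0x34[8] → 0x37007  P=1,RW=1,US=1,PS=0
  L2 @0x37[10] → 0x39087  P=1,RW=1,US=1,PS=1
  ⇒ phys 0x395A2 (huge @L2)  [3 reads]
#5 VA=0xA82014005A2 (r,kernel):
  TLB hit vpn=0xA8201400 → PA=0x395A2

Entries read for #4: 3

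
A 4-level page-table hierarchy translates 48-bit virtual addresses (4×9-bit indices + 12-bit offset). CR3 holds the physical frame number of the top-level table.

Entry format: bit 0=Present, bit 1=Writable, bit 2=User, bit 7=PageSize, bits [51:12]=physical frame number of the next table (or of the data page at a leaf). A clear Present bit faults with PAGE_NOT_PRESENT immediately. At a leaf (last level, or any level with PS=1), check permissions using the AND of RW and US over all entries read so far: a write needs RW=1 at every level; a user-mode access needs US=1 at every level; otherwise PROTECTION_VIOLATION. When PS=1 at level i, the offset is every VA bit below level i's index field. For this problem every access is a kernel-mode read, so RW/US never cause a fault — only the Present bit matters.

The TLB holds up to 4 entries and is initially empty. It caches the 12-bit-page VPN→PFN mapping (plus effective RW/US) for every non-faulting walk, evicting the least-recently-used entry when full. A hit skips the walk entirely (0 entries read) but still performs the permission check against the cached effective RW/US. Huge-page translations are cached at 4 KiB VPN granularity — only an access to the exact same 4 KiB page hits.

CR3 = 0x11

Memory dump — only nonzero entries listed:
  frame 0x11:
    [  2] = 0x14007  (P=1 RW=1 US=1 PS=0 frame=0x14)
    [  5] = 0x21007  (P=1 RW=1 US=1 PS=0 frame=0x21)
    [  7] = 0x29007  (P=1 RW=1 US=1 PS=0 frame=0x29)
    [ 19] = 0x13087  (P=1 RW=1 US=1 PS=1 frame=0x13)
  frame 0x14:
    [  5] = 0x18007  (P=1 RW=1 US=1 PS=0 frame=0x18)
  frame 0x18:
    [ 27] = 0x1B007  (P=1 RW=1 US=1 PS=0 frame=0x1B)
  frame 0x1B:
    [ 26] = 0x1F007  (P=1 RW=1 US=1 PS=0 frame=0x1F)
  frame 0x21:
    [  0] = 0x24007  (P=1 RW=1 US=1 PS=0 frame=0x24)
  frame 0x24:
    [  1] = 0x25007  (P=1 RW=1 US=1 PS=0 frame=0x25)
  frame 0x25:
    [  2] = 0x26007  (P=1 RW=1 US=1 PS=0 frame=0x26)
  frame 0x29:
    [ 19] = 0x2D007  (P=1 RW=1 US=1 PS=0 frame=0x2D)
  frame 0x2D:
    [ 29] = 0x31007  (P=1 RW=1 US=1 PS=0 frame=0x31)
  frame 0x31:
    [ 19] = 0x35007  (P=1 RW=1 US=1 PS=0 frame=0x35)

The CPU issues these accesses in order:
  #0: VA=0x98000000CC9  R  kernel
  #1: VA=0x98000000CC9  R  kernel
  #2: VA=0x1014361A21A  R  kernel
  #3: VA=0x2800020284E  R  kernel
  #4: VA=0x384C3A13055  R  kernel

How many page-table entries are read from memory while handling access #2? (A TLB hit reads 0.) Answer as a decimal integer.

Walk each access:
#0 VA=0x98000000CC9 (r,kernel):
  L0: frame=0x11 idx=19 entry=0x13087 [P=1 RW=1 US=1 PS=1]
  ✓ 0x13CC9 (huge @L0)  — 1 lookups
#1 VA=0x98000000CC9 (r,kernel):
  TLB hit vpn=0x98000000 → PA=0x13CC9
#2 VA=0x1014361A21A (r,kernel):
  L0: frame=0x11 idx=2 entry=0x14007 [P=1 RW=1 US=1 PS=0]
  L1: frame=0x14 idx=5 entry=0x18007 [P=1 RW=1 US=1 PS=0]
  L2: frame=0x18 idx=27 entry=0x1B007 [P=1 RW=1 US=1 PS=0]
  L3: frame=0x1B idx=26 entry=0x1F007 [P=1 RW=1 US=1 PS=0]
  ✓ 0x1F21A  — 4 lookups
#3 VA=0x2800020284E (r,kernel):
  L0: frame=0x11 idx=5 entry=0x21007 [P=1 RW=1 US=1 PS=0]
  L1: frame=0x21 idx=0 entry=0x24007 [P=1 RW=1 US=1 PS=0]
  L2: frame=0x24 idx=1 entry=0x25007 [P=1 RW=1 US=1 PS=0]
  L3: frame=0x25 idx=2 entry=0x26007 [P=1 RW=1 US=1 PS=0]
  ✓ 0x2684E  — 4 lookups
#4 VA=0x384C3A13055 (r,kernel):
  L0: frame=0x11 idx=7 entry=0x29007 [P=1 RW=1 US=1 PS=0]
  L1: frame=0x29 idx=19 entry=0x2D007 [P=1 RW=1 US=1 PS=0]
  L2: frame=0x2D idx=29 entry=0x31007 [P=1 RW=1 US=1 PS=0]
  L3: frame=0x31 idx=19 entry=0x35007 [P=1 RW=1 US=1 PS=0]
  ✓ 0x35055  — 4 lookups

Entries read for #2: 4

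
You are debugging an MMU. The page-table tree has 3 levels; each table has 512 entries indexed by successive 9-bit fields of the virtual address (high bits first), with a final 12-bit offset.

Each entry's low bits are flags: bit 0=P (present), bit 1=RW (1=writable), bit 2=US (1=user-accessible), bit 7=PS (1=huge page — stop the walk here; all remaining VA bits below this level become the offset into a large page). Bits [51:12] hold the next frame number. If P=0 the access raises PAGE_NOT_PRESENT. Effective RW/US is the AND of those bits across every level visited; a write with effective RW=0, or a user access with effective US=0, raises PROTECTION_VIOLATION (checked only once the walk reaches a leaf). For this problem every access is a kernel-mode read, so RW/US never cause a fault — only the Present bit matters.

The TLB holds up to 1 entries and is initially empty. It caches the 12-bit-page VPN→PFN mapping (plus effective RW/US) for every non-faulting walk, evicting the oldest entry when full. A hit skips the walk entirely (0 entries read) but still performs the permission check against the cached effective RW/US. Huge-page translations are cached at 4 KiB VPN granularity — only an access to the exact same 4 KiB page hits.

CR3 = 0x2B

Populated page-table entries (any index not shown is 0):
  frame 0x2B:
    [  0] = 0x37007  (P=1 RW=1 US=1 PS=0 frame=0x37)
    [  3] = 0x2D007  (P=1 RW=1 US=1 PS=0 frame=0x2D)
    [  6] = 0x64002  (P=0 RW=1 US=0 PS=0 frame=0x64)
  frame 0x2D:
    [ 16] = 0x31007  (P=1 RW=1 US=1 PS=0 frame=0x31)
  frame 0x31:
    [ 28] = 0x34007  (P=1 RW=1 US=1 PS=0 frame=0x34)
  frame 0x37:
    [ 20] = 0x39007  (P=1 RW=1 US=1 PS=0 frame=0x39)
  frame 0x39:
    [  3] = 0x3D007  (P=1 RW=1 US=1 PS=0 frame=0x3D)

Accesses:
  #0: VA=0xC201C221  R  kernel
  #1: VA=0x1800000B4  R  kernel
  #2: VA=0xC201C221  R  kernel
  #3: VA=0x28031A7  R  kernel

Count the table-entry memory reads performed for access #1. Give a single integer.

Per-access translation:
#0 VA=0xC201C221 (r,kernel):
  L0 @0x2B[3] → 0x2D007  P=1,RW=1,US=1,PS=0
  L1 @0x2D[16] → 0x31007  P=1,RW=1,US=1,PS=0
  L2 @0x31[28] → 0x34007  P=1,RW=1,US=1,PS=0
  → PA=0x34221  (3 entries read)
#1 VA=0x1800000B4 (r,kernel):
  L0 @0x2B[6] → 0x64002  P=0,RW=1,US=0,PS=0
  ✗ PAGE_NOT_PRESENT  [1 reads]
#2 VA=0xC201C221 (r,kernel):
  TLB hit vpn=0xC201C → PA=0x34221
#3 VA=0x28031A7 (r,kernel):
  L0 @0x2B[0] → 0x37007  P=1,RW=1,US=1,PS=0
  L1 @0x37[20] → 0x39007  P=1,RW=1,US=1,PS=0
  L2 @0x39[3] → 0x3D007  P=1,RW=1,US=1,PS=0
  → PA=0x3D1A7  (3 entries read)

Entries read for #1: 1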